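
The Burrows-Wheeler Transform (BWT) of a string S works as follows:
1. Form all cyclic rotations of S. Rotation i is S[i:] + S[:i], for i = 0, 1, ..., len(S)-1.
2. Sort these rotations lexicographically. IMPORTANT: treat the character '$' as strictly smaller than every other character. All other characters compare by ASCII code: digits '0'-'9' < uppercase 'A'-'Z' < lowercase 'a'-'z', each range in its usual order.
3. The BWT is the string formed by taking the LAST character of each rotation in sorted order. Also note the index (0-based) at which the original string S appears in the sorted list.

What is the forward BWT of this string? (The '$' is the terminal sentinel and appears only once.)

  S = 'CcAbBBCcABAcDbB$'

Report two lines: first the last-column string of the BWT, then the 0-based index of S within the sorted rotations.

Answer: BccBbAbBB$cDACCA
9

Derivation:
All 16 rotations (rotation i = S[i:]+S[:i]):
  rot[0] = CcAbBBCcABAcDbB$
  rot[1] = cAbBBCcABAcDbB$C
  rot[2] = AbBBCcABAcDbB$Cc
  rot[3] = bBBCcABAcDbB$CcA
  rot[4] = BBCcABAcDbB$CcAb
  rot[5] = BCcABAcDbB$CcAbB
  rot[6] = CcABAcDbB$CcAbBB
  rot[7] = cABAcDbB$CcAbBBC
  rot[8] = ABAcDbB$CcAbBBCc
  rot[9] = BAcDbB$CcAbBBCcA
  rot[10] = AcDbB$CcAbBBCcAB
  rot[11] = cDbB$CcAbBBCcABA
  rot[12] = DbB$CcAbBBCcABAc
  rot[13] = bB$CcAbBBCcABAcD
  rot[14] = B$CcAbBBCcABAcDb
  rot[15] = $CcAbBBCcABAcDbB
Sorted (with $ < everything):
  sorted[0] = $CcAbBBCcABAcDbB  (last char: 'B')
  sorted[1] = ABAcDbB$CcAbBBCc  (last char: 'c')
  sorted[2] = AbBBCcABAcDbB$Cc  (last char: 'c')
  sorted[3] = AcDbB$CcAbBBCcAB  (last char: 'B')
  sorted[4] = B$CcAbBBCcABAcDb  (last char: 'b')
  sorted[5] = BAcDbB$CcAbBBCcA  (last char: 'A')
  sorted[6] = BBCcABAcDbB$CcAb  (last char: 'b')
  sorted[7] = BCcABAcDbB$CcAbB  (last char: 'B')
  sorted[8] = CcABAcDbB$CcAbBB  (last char: 'B')
  sorted[9] = CcAbBBCcABAcDbB$  (last char: '$')
  sorted[10] = DbB$CcAbBBCcABAc  (last char: 'c')
  sorted[11] = bB$CcAbBBCcABAcD  (last char: 'D')
  sorted[12] = bBBCcABAcDbB$CcA  (last char: 'A')
  sorted[13] = cABAcDbB$CcAbBBC  (last char: 'C')
  sorted[14] = cAbBBCcABAcDbB$C  (last char: 'C')
  sorted[15] = cDbB$CcAbBBCcABA  (last char: 'A')
Last column: BccBbAbBB$cDACCA
Original string S is at sorted index 9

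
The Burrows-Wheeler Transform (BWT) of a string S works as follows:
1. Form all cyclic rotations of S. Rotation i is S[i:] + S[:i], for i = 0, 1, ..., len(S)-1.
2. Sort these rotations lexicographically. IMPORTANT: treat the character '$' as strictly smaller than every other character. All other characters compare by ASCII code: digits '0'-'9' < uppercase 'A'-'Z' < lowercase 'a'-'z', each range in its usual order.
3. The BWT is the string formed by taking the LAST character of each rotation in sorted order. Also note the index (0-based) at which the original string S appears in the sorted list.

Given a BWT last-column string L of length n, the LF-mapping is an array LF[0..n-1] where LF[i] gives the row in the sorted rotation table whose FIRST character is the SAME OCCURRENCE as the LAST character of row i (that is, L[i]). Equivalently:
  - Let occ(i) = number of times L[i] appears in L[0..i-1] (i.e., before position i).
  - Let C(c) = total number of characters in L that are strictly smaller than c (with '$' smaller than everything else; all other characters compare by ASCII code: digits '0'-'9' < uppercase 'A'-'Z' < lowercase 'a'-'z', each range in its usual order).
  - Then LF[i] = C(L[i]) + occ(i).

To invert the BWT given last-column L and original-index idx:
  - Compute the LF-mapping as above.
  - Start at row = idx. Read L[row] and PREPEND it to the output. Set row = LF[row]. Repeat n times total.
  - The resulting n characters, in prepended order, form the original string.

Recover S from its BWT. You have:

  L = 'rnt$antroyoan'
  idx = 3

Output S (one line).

LF mapping: 8 3 10 0 1 4 11 9 6 12 7 2 5
Walk LF starting at row 3, prepending L[row]:
  step 1: row=3, L[3]='$', prepend. Next row=LF[3]=0
  step 2: row=0, L[0]='r', prepend. Next row=LF[0]=8
  step 3: row=8, L[8]='o', prepend. Next row=LF[8]=6
  step 4: row=6, L[6]='t', prepend. Next row=LF[6]=11
  step 5: row=11, L[11]='a', prepend. Next row=LF[11]=2
  step 6: row=2, L[2]='t', prepend. Next row=LF[2]=10
  step 7: row=10, L[10]='o', prepend. Next row=LF[10]=7
  step 8: row=7, L[7]='r', prepend. Next row=LF[7]=9
  step 9: row=9, L[9]='y', prepend. Next row=LF[9]=12
  step 10: row=12, L[12]='n', prepend. Next row=LF[12]=5
  step 11: row=5, L[5]='n', prepend. Next row=LF[5]=4
  step 12: row=4, L[4]='a', prepend. Next row=LF[4]=1
  step 13: row=1, L[1]='n', prepend. Next row=LF[1]=3
Reversed output: nannyrotator$

Answer: nannyrotator$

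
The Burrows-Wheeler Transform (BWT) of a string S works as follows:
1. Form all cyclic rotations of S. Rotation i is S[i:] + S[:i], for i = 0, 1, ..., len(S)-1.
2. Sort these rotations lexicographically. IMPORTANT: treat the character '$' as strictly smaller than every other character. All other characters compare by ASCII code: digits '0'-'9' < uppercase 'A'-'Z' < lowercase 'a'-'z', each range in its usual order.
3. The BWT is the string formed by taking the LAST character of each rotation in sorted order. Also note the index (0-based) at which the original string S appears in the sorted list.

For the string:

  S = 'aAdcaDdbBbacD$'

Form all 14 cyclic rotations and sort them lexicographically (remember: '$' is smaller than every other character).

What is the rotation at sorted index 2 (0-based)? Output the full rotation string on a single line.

Answer: BbacD$aAdcaDdb

Derivation:
All 14 rotations (rotation i = S[i:]+S[:i]):
  rot[0] = aAdcaDdbBbacD$
  rot[1] = AdcaDdbBbacD$a
  rot[2] = dcaDdbBbacD$aA
  rot[3] = caDdbBbacD$aAd
  rot[4] = aDdbBbacD$aAdc
  rot[5] = DdbBbacD$aAdca
  rot[6] = dbBbacD$aAdcaD
  rot[7] = bBbacD$aAdcaDd
  rot[8] = BbacD$aAdcaDdb
  rot[9] = bacD$aAdcaDdbB
  rot[10] = acD$aAdcaDdbBb
  rot[11] = cD$aAdcaDdbBba
  rot[12] = D$aAdcaDdbBbac
  rot[13] = $aAdcaDdbBbacD
Sorted (with $ < everything):
  sorted[0] = $aAdcaDdbBbacD
  sorted[1] = AdcaDdbBbacD$a
  sorted[2] = BbacD$aAdcaDdb
  sorted[3] = D$aAdcaDdbBbac
  sorted[4] = DdbBbacD$aAdca
  sorted[5] = aAdcaDdbBbacD$
  sorted[6] = aDdbBbacD$aAdc
  sorted[7] = acD$aAdcaDdbBb
  sorted[8] = bBbacD$aAdcaDd
  sorted[9] = bacD$aAdcaDdbB
  sorted[10] = cD$aAdcaDdbBba
  sorted[11] = caDdbBbacD$aAd
  sorted[12] = dbBbacD$aAdcaD
  sorted[13] = dcaDdbBbacD$aA
sorted[2] = BbacD$aAdcaDdb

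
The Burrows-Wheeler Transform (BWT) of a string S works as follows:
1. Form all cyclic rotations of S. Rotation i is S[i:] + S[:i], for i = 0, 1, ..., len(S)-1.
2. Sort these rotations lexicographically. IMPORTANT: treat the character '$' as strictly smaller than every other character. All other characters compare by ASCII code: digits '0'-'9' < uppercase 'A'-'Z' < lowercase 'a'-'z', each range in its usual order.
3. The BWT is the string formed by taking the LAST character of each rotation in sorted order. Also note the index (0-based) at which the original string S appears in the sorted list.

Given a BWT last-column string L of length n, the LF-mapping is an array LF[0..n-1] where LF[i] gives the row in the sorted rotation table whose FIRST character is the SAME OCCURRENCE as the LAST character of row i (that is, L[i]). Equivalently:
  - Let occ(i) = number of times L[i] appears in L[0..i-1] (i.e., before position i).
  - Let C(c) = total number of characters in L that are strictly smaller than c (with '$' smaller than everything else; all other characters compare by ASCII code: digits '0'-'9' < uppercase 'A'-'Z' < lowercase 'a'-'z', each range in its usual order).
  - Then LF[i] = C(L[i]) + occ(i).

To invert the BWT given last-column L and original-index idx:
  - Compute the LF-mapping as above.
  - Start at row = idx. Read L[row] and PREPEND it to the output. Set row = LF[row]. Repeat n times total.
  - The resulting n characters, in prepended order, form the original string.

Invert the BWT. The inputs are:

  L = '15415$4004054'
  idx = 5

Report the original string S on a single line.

Answer: 105044044551$

Derivation:
LF mapping: 4 10 6 5 11 0 7 1 2 8 3 12 9
Walk LF starting at row 5, prepending L[row]:
  step 1: row=5, L[5]='$', prepend. Next row=LF[5]=0
  step 2: row=0, L[0]='1', prepend. Next row=LF[0]=4
  step 3: row=4, L[4]='5', prepend. Next row=LF[4]=11
  step 4: row=11, L[11]='5', prepend. Next row=LF[11]=12
  step 5: row=12, L[12]='4', prepend. Next row=LF[12]=9
  step 6: row=9, L[9]='4', prepend. Next row=LF[9]=8
  step 7: row=8, L[8]='0', prepend. Next row=LF[8]=2
  step 8: row=2, L[2]='4', prepend. Next row=LF[2]=6
  step 9: row=6, L[6]='4', prepend. Next row=LF[6]=7
  step 10: row=7, L[7]='0', prepend. Next row=LF[7]=1
  step 11: row=1, L[1]='5', prepend. Next row=LF[1]=10
  step 12: row=10, L[10]='0', prepend. Next row=LF[10]=3
  step 13: row=3, L[3]='1', prepend. Next row=LF[3]=5
Reversed output: 105044044551$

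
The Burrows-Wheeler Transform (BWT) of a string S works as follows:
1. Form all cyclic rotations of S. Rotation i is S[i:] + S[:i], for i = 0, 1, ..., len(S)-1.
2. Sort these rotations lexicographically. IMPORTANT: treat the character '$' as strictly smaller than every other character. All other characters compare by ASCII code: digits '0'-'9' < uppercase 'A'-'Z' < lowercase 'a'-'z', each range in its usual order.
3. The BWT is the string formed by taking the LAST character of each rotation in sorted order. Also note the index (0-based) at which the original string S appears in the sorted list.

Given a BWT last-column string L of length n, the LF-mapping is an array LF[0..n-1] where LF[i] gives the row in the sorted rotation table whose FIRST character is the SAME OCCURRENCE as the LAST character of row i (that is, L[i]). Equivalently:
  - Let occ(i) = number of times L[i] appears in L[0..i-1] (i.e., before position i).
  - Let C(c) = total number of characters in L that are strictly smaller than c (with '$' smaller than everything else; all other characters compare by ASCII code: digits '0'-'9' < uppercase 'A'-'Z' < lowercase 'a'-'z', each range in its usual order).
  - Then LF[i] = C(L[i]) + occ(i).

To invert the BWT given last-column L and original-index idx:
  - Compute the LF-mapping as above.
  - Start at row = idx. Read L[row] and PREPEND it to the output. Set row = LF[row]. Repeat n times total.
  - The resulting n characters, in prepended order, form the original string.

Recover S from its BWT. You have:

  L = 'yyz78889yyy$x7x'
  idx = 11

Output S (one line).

LF mapping: 9 10 14 1 3 4 5 6 11 12 13 0 7 2 8
Walk LF starting at row 11, prepending L[row]:
  step 1: row=11, L[11]='$', prepend. Next row=LF[11]=0
  step 2: row=0, L[0]='y', prepend. Next row=LF[0]=9
  step 3: row=9, L[9]='y', prepend. Next row=LF[9]=12
  step 4: row=12, L[12]='x', prepend. Next row=LF[12]=7
  step 5: row=7, L[7]='9', prepend. Next row=LF[7]=6
  step 6: row=6, L[6]='8', prepend. Next row=LF[6]=5
  step 7: row=5, L[5]='8', prepend. Next row=LF[5]=4
  step 8: row=4, L[4]='8', prepend. Next row=LF[4]=3
  step 9: row=3, L[3]='7', prepend. Next row=LF[3]=1
  step 10: row=1, L[1]='y', prepend. Next row=LF[1]=10
  step 11: row=10, L[10]='y', prepend. Next row=LF[10]=13
  step 12: row=13, L[13]='7', prepend. Next row=LF[13]=2
  step 13: row=2, L[2]='z', prepend. Next row=LF[2]=14
  step 14: row=14, L[14]='x', prepend. Next row=LF[14]=8
  step 15: row=8, L[8]='y', prepend. Next row=LF[8]=11
Reversed output: yxz7yy78889xyy$

Answer: yxz7yy78889xyy$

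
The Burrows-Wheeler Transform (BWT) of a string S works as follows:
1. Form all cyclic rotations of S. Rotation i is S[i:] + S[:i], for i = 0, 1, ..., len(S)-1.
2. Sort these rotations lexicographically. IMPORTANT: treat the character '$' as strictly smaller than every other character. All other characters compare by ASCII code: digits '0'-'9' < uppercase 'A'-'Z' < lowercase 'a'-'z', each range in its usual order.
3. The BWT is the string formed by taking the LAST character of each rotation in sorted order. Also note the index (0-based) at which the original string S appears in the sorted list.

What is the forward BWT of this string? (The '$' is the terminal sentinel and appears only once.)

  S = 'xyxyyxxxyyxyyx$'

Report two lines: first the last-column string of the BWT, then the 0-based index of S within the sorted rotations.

Answer: xyyx$yyxyyyxxxx
4

Derivation:
All 15 rotations (rotation i = S[i:]+S[:i]):
  rot[0] = xyxyyxxxyyxyyx$
  rot[1] = yxyyxxxyyxyyx$x
  rot[2] = xyyxxxyyxyyx$xy
  rot[3] = yyxxxyyxyyx$xyx
  rot[4] = yxxxyyxyyx$xyxy
  rot[5] = xxxyyxyyx$xyxyy
  rot[6] = xxyyxyyx$xyxyyx
  rot[7] = xyyxyyx$xyxyyxx
  rot[8] = yyxyyx$xyxyyxxx
  rot[9] = yxyyx$xyxyyxxxy
  rot[10] = xyyx$xyxyyxxxyy
  rot[11] = yyx$xyxyyxxxyyx
  rot[12] = yx$xyxyyxxxyyxy
  rot[13] = x$xyxyyxxxyyxyy
  rot[14] = $xyxyyxxxyyxyyx
Sorted (with $ < everything):
  sorted[0] = $xyxyyxxxyyxyyx  (last char: 'x')
  sorted[1] = x$xyxyyxxxyyxyy  (last char: 'y')
  sorted[2] = xxxyyxyyx$xyxyy  (last char: 'y')
  sorted[3] = xxyyxyyx$xyxyyx  (last char: 'x')
  sorted[4] = xyxyyxxxyyxyyx$  (last char: '$')
  sorted[5] = xyyx$xyxyyxxxyy  (last char: 'y')
  sorted[6] = xyyxxxyyxyyx$xy  (last char: 'y')
  sorted[7] = xyyxyyx$xyxyyxx  (last char: 'x')
  sorted[8] = yx$xyxyyxxxyyxy  (last char: 'y')
  sorted[9] = yxxxyyxyyx$xyxy  (last char: 'y')
  sorted[10] = yxyyx$xyxyyxxxy  (last char: 'y')
  sorted[11] = yxyyxxxyyxyyx$x  (last char: 'x')
  sorted[12] = yyx$xyxyyxxxyyx  (last char: 'x')
  sorted[13] = yyxxxyyxyyx$xyx  (last char: 'x')
  sorted[14] = yyxyyx$xyxyyxxx  (last char: 'x')
Last column: xyyx$yyxyyyxxxx
Original string S is at sorted index 4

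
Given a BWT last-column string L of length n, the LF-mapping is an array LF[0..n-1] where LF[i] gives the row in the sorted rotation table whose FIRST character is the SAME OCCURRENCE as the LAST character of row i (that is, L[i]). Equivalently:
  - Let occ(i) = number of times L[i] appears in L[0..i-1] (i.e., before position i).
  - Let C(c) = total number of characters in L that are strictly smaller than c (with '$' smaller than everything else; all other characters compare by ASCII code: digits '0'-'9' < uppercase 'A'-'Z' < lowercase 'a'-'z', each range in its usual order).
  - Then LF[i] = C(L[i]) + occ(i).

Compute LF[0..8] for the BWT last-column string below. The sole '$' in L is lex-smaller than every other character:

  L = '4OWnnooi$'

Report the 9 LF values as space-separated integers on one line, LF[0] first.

Answer: 1 2 3 5 6 7 8 4 0

Derivation:
Char counts: '$':1, '4':1, 'O':1, 'W':1, 'i':1, 'n':2, 'o':2
C (first-col start): C('$')=0, C('4')=1, C('O')=2, C('W')=3, C('i')=4, C('n')=5, C('o')=7
L[0]='4': occ=0, LF[0]=C('4')+0=1+0=1
L[1]='O': occ=0, LF[1]=C('O')+0=2+0=2
L[2]='W': occ=0, LF[2]=C('W')+0=3+0=3
L[3]='n': occ=0, LF[3]=C('n')+0=5+0=5
L[4]='n': occ=1, LF[4]=C('n')+1=5+1=6
L[5]='o': occ=0, LF[5]=C('o')+0=7+0=7
L[6]='o': occ=1, LF[6]=C('o')+1=7+1=8
L[7]='i': occ=0, LF[7]=C('i')+0=4+0=4
L[8]='$': occ=0, LF[8]=C('$')+0=0+0=0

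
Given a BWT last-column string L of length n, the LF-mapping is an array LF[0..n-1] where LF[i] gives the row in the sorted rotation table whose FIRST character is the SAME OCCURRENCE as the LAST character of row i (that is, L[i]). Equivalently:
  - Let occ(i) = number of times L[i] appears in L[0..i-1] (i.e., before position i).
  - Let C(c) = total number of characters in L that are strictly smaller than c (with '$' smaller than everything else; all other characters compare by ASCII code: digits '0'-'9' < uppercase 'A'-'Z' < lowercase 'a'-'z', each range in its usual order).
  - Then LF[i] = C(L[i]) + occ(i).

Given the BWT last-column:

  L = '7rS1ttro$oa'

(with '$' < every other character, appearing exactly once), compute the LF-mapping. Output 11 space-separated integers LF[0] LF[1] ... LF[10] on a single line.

Answer: 2 7 3 1 9 10 8 5 0 6 4

Derivation:
Char counts: '$':1, '1':1, '7':1, 'S':1, 'a':1, 'o':2, 'r':2, 't':2
C (first-col start): C('$')=0, C('1')=1, C('7')=2, C('S')=3, C('a')=4, C('o')=5, C('r')=7, C('t')=9
L[0]='7': occ=0, LF[0]=C('7')+0=2+0=2
L[1]='r': occ=0, LF[1]=C('r')+0=7+0=7
L[2]='S': occ=0, LF[2]=C('S')+0=3+0=3
L[3]='1': occ=0, LF[3]=C('1')+0=1+0=1
L[4]='t': occ=0, LF[4]=C('t')+0=9+0=9
L[5]='t': occ=1, LF[5]=C('t')+1=9+1=10
L[6]='r': occ=1, LF[6]=C('r')+1=7+1=8
L[7]='o': occ=0, LF[7]=C('o')+0=5+0=5
L[8]='$': occ=0, LF[8]=C('$')+0=0+0=0
L[9]='o': occ=1, LF[9]=C('o')+1=5+1=6
L[10]='a': occ=0, LF[10]=C('a')+0=4+0=4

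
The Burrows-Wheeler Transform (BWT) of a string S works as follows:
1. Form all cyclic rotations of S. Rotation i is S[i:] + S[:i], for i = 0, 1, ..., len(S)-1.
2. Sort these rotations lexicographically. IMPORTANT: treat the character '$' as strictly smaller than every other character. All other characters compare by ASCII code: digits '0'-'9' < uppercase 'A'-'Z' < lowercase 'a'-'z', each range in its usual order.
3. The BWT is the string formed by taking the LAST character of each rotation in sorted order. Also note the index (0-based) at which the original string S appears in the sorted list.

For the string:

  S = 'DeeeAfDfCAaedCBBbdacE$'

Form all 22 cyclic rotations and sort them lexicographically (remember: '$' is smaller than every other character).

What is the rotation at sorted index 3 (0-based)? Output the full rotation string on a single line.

Answer: BBbdacE$DeeeAfDfCAaedC

Derivation:
All 22 rotations (rotation i = S[i:]+S[:i]):
  rot[0] = DeeeAfDfCAaedCBBbdacE$
  rot[1] = eeeAfDfCAaedCBBbdacE$D
  rot[2] = eeAfDfCAaedCBBbdacE$De
  rot[3] = eAfDfCAaedCBBbdacE$Dee
  rot[4] = AfDfCAaedCBBbdacE$Deee
  rot[5] = fDfCAaedCBBbdacE$DeeeA
  rot[6] = DfCAaedCBBbdacE$DeeeAf
  rot[7] = fCAaedCBBbdacE$DeeeAfD
  rot[8] = CAaedCBBbdacE$DeeeAfDf
  rot[9] = AaedCBBbdacE$DeeeAfDfC
  rot[10] = aedCBBbdacE$DeeeAfDfCA
  rot[11] = edCBBbdacE$DeeeAfDfCAa
  rot[12] = dCBBbdacE$DeeeAfDfCAae
  rot[13] = CBBbdacE$DeeeAfDfCAaed
  rot[14] = BBbdacE$DeeeAfDfCAaedC
  rot[15] = BbdacE$DeeeAfDfCAaedCB
  rot[16] = bdacE$DeeeAfDfCAaedCBB
  rot[17] = dacE$DeeeAfDfCAaedCBBb
  rot[18] = acE$DeeeAfDfCAaedCBBbd
  rot[19] = cE$DeeeAfDfCAaedCBBbda
  rot[20] = E$DeeeAfDfCAaedCBBbdac
  rot[21] = $DeeeAfDfCAaedCBBbdacE
Sorted (with $ < everything):
  sorted[0] = $DeeeAfDfCAaedCBBbdacE
  sorted[1] = AaedCBBbdacE$DeeeAfDfC
  sorted[2] = AfDfCAaedCBBbdacE$Deee
  sorted[3] = BBbdacE$DeeeAfDfCAaedC
  sorted[4] = BbdacE$DeeeAfDfCAaedCB
  sorted[5] = CAaedCBBbdacE$DeeeAfDf
  sorted[6] = CBBbdacE$DeeeAfDfCAaed
  sorted[7] = DeeeAfDfCAaedCBBbdacE$
  sorted[8] = DfCAaedCBBbdacE$DeeeAf
  sorted[9] = E$DeeeAfDfCAaedCBBbdac
  sorted[10] = acE$DeeeAfDfCAaedCBBbd
  sorted[11] = aedCBBbdacE$DeeeAfDfCA
  sorted[12] = bdacE$DeeeAfDfCAaedCBB
  sorted[13] = cE$DeeeAfDfCAaedCBBbda
  sorted[14] = dCBBbdacE$DeeeAfDfCAae
  sorted[15] = dacE$DeeeAfDfCAaedCBBb
  sorted[16] = eAfDfCAaedCBBbdacE$Dee
  sorted[17] = edCBBbdacE$DeeeAfDfCAa
  sorted[18] = eeAfDfCAaedCBBbdacE$De
  sorted[19] = eeeAfDfCAaedCBBbdacE$D
  sorted[20] = fCAaedCBBbdacE$DeeeAfD
  sorted[21] = fDfCAaedCBBbdacE$DeeeA
sorted[3] = BBbdacE$DeeeAfDfCAaedC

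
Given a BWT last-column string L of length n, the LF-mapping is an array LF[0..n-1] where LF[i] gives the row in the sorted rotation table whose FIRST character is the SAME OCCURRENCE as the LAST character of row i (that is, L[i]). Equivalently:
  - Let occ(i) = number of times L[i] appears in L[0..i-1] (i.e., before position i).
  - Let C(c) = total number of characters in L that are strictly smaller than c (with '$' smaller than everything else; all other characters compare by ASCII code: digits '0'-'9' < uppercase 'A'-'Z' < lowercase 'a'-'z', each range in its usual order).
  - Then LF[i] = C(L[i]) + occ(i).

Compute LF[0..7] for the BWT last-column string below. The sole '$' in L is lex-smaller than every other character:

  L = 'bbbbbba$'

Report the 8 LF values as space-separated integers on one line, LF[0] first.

Char counts: '$':1, 'a':1, 'b':6
C (first-col start): C('$')=0, C('a')=1, C('b')=2
L[0]='b': occ=0, LF[0]=C('b')+0=2+0=2
L[1]='b': occ=1, LF[1]=C('b')+1=2+1=3
L[2]='b': occ=2, LF[2]=C('b')+2=2+2=4
L[3]='b': occ=3, LF[3]=C('b')+3=2+3=5
L[4]='b': occ=4, LF[4]=C('b')+4=2+4=6
L[5]='b': occ=5, LF[5]=C('b')+5=2+5=7
L[6]='a': occ=0, LF[6]=C('a')+0=1+0=1
L[7]='$': occ=0, LF[7]=C('$')+0=0+0=0

Answer: 2 3 4 5 6 7 1 0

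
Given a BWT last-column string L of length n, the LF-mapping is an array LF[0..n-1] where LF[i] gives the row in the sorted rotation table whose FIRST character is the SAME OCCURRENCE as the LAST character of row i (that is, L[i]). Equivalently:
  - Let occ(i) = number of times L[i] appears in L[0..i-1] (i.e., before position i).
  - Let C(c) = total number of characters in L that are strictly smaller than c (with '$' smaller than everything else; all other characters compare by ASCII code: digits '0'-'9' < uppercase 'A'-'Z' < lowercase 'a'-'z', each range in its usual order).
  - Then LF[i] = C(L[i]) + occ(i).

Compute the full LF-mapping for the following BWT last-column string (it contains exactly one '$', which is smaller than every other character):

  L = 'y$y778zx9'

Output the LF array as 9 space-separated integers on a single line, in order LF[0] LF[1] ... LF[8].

Char counts: '$':1, '7':2, '8':1, '9':1, 'x':1, 'y':2, 'z':1
C (first-col start): C('$')=0, C('7')=1, C('8')=3, C('9')=4, C('x')=5, C('y')=6, C('z')=8
L[0]='y': occ=0, LF[0]=C('y')+0=6+0=6
L[1]='$': occ=0, LF[1]=C('$')+0=0+0=0
L[2]='y': occ=1, LF[2]=C('y')+1=6+1=7
L[3]='7': occ=0, LF[3]=C('7')+0=1+0=1
L[4]='7': occ=1, LF[4]=C('7')+1=1+1=2
L[5]='8': occ=0, LF[5]=C('8')+0=3+0=3
L[6]='z': occ=0, LF[6]=C('z')+0=8+0=8
L[7]='x': occ=0, LF[7]=C('x')+0=5+0=5
L[8]='9': occ=0, LF[8]=C('9')+0=4+0=4

Answer: 6 0 7 1 2 3 8 5 4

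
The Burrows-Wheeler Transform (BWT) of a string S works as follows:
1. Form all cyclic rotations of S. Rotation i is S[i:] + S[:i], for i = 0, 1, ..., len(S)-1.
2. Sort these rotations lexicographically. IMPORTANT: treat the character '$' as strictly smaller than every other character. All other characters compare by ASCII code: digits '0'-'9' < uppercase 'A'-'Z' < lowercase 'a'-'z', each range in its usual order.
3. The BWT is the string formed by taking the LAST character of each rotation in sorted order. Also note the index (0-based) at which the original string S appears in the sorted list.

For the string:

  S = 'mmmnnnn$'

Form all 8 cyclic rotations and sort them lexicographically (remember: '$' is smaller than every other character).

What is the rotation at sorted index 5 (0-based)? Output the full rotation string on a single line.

All 8 rotations (rotation i = S[i:]+S[:i]):
  rot[0] = mmmnnnn$
  rot[1] = mmnnnn$m
  rot[2] = mnnnn$mm
  rot[3] = nnnn$mmm
  rot[4] = nnn$mmmn
  rot[5] = nn$mmmnn
  rot[6] = n$mmmnnn
  rot[7] = $mmmnnnn
Sorted (with $ < everything):
  sorted[0] = $mmmnnnn
  sorted[1] = mmmnnnn$
  sorted[2] = mmnnnn$m
  sorted[3] = mnnnn$mm
  sorted[4] = n$mmmnnn
  sorted[5] = nn$mmmnn
  sorted[6] = nnn$mmmn
  sorted[7] = nnnn$mmm
sorted[5] = nn$mmmnn

Answer: nn$mmmnn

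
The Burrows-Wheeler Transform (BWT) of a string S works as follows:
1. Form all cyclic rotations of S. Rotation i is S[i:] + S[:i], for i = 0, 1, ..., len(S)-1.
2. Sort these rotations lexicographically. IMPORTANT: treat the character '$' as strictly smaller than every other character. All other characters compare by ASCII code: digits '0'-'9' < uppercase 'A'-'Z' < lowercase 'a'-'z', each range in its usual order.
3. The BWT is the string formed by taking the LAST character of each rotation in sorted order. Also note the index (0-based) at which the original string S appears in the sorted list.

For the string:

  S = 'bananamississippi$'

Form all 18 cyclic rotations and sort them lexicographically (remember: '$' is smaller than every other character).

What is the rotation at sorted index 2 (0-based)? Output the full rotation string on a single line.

All 18 rotations (rotation i = S[i:]+S[:i]):
  rot[0] = bananamississippi$
  rot[1] = ananamississippi$b
  rot[2] = nanamississippi$ba
  rot[3] = anamississippi$ban
  rot[4] = namississippi$bana
  rot[5] = amississippi$banan
  rot[6] = mississippi$banana
  rot[7] = ississippi$bananam
  rot[8] = ssissippi$bananami
  rot[9] = sissippi$bananamis
  rot[10] = issippi$bananamiss
  rot[11] = ssippi$bananamissi
  rot[12] = sippi$bananamissis
  rot[13] = ippi$bananamississ
  rot[14] = ppi$bananamississi
  rot[15] = pi$bananamississip
  rot[16] = i$bananamississipp
  rot[17] = $bananamississippi
Sorted (with $ < everything):
  sorted[0] = $bananamississippi
  sorted[1] = amississippi$banan
  sorted[2] = anamississippi$ban
  sorted[3] = ananamississippi$b
  sorted[4] = bananamississippi$
  sorted[5] = i$bananamississipp
  sorted[6] = ippi$bananamississ
  sorted[7] = issippi$bananamiss
  sorted[8] = ississippi$bananam
  sorted[9] = mississippi$banana
  sorted[10] = namississippi$bana
  sorted[11] = nanamississippi$ba
  sorted[12] = pi$bananamississip
  sorted[13] = ppi$bananamississi
  sorted[14] = sippi$bananamissis
  sorted[15] = sissippi$bananamis
  sorted[16] = ssippi$bananamissi
  sorted[17] = ssissippi$bananami
sorted[2] = anamississippi$ban

Answer: anamississippi$ban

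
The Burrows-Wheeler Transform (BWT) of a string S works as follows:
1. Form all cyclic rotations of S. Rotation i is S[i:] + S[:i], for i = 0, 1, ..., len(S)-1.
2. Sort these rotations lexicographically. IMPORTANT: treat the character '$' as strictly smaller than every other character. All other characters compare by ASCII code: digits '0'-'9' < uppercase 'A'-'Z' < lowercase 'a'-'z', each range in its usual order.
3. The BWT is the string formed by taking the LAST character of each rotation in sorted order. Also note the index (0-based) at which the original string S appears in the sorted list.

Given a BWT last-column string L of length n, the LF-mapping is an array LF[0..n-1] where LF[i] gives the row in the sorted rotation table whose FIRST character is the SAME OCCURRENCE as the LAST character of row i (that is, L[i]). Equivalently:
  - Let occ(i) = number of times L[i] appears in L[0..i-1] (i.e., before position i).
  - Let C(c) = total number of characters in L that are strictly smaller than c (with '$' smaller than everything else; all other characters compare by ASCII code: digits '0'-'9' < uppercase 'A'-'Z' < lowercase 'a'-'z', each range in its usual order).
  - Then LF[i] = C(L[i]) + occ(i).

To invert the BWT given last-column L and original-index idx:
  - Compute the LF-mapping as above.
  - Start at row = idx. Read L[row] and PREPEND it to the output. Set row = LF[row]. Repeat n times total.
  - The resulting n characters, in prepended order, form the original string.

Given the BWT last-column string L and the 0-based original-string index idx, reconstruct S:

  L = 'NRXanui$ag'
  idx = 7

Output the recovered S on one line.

LF mapping: 1 2 3 4 8 9 7 0 5 6
Walk LF starting at row 7, prepending L[row]:
  step 1: row=7, L[7]='$', prepend. Next row=LF[7]=0
  step 2: row=0, L[0]='N', prepend. Next row=LF[0]=1
  step 3: row=1, L[1]='R', prepend. Next row=LF[1]=2
  step 4: row=2, L[2]='X', prepend. Next row=LF[2]=3
  step 5: row=3, L[3]='a', prepend. Next row=LF[3]=4
  step 6: row=4, L[4]='n', prepend. Next row=LF[4]=8
  step 7: row=8, L[8]='a', prepend. Next row=LF[8]=5
  step 8: row=5, L[5]='u', prepend. Next row=LF[5]=9
  step 9: row=9, L[9]='g', prepend. Next row=LF[9]=6
  step 10: row=6, L[6]='i', prepend. Next row=LF[6]=7
Reversed output: iguanaXRN$

Answer: iguanaXRN$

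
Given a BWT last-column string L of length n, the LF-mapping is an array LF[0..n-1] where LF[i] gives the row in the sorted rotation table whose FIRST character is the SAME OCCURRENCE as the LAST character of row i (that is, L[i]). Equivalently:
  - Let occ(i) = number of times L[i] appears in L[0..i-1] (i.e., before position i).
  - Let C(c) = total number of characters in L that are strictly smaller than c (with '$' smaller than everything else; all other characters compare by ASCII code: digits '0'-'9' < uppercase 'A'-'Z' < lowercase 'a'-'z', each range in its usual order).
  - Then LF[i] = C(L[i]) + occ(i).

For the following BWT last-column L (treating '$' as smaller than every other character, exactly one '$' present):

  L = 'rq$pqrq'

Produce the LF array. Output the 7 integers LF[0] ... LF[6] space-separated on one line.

Answer: 5 2 0 1 3 6 4

Derivation:
Char counts: '$':1, 'p':1, 'q':3, 'r':2
C (first-col start): C('$')=0, C('p')=1, C('q')=2, C('r')=5
L[0]='r': occ=0, LF[0]=C('r')+0=5+0=5
L[1]='q': occ=0, LF[1]=C('q')+0=2+0=2
L[2]='$': occ=0, LF[2]=C('$')+0=0+0=0
L[3]='p': occ=0, LF[3]=C('p')+0=1+0=1
L[4]='q': occ=1, LF[4]=C('q')+1=2+1=3
L[5]='r': occ=1, LF[5]=C('r')+1=5+1=6
L[6]='q': occ=2, LF[6]=C('q')+2=2+2=4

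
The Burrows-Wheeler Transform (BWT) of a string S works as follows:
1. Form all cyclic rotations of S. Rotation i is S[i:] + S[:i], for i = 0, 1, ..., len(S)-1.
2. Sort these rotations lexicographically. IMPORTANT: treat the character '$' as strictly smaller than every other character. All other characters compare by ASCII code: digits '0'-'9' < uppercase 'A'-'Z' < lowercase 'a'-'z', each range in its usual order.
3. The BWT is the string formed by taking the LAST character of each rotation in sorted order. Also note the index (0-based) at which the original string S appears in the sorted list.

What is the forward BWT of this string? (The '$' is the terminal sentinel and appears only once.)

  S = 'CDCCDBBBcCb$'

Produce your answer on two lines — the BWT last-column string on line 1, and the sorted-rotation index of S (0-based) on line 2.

Answer: bDBBDC$cCCCB
6

Derivation:
All 12 rotations (rotation i = S[i:]+S[:i]):
  rot[0] = CDCCDBBBcCb$
  rot[1] = DCCDBBBcCb$C
  rot[2] = CCDBBBcCb$CD
  rot[3] = CDBBBcCb$CDC
  rot[4] = DBBBcCb$CDCC
  rot[5] = BBBcCb$CDCCD
  rot[6] = BBcCb$CDCCDB
  rot[7] = BcCb$CDCCDBB
  rot[8] = cCb$CDCCDBBB
  rot[9] = Cb$CDCCDBBBc
  rot[10] = b$CDCCDBBBcC
  rot[11] = $CDCCDBBBcCb
Sorted (with $ < everything):
  sorted[0] = $CDCCDBBBcCb  (last char: 'b')
  sorted[1] = BBBcCb$CDCCD  (last char: 'D')
  sorted[2] = BBcCb$CDCCDB  (last char: 'B')
  sorted[3] = BcCb$CDCCDBB  (last char: 'B')
  sorted[4] = CCDBBBcCb$CD  (last char: 'D')
  sorted[5] = CDBBBcCb$CDC  (last char: 'C')
  sorted[6] = CDCCDBBBcCb$  (last char: '$')
  sorted[7] = Cb$CDCCDBBBc  (last char: 'c')
  sorted[8] = DBBBcCb$CDCC  (last char: 'C')
  sorted[9] = DCCDBBBcCb$C  (last char: 'C')
  sorted[10] = b$CDCCDBBBcC  (last char: 'C')
  sorted[11] = cCb$CDCCDBBB  (last char: 'B')
Last column: bDBBDC$cCCCB
Original string S is at sorted index 6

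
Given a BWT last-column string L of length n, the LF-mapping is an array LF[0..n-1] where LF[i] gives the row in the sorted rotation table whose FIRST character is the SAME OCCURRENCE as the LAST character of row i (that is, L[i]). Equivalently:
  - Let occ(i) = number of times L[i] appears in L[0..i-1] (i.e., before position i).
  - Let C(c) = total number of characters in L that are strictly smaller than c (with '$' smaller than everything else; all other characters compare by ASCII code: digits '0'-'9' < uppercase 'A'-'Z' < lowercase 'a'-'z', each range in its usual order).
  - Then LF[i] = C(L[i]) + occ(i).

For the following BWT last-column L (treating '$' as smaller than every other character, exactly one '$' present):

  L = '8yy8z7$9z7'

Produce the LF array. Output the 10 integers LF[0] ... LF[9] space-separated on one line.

Answer: 3 6 7 4 8 1 0 5 9 2

Derivation:
Char counts: '$':1, '7':2, '8':2, '9':1, 'y':2, 'z':2
C (first-col start): C('$')=0, C('7')=1, C('8')=3, C('9')=5, C('y')=6, C('z')=8
L[0]='8': occ=0, LF[0]=C('8')+0=3+0=3
L[1]='y': occ=0, LF[1]=C('y')+0=6+0=6
L[2]='y': occ=1, LF[2]=C('y')+1=6+1=7
L[3]='8': occ=1, LF[3]=C('8')+1=3+1=4
L[4]='z': occ=0, LF[4]=C('z')+0=8+0=8
L[5]='7': occ=0, LF[5]=C('7')+0=1+0=1
L[6]='$': occ=0, LF[6]=C('$')+0=0+0=0
L[7]='9': occ=0, LF[7]=C('9')+0=5+0=5
L[8]='z': occ=1, LF[8]=C('z')+1=8+1=9
L[9]='7': occ=1, LF[9]=C('7')+1=1+1=2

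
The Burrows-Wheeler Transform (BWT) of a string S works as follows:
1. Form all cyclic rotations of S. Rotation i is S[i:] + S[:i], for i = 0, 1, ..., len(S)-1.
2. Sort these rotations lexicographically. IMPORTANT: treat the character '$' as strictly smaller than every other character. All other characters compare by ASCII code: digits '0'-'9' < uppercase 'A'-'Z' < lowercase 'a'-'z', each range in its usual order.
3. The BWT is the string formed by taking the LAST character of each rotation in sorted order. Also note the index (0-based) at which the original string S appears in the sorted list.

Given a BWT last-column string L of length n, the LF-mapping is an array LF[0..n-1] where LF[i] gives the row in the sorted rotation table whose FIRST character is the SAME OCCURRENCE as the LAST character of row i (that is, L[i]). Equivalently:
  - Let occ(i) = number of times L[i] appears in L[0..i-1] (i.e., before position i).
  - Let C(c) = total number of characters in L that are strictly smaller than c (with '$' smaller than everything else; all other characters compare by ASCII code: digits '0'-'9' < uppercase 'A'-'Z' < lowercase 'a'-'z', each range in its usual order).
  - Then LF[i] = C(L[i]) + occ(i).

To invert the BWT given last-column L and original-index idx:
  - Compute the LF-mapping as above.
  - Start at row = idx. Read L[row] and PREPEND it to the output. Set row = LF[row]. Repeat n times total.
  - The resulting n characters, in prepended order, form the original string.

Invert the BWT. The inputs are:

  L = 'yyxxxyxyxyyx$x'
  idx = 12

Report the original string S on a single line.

Answer: yyxxxxxyxyyxy$

Derivation:
LF mapping: 8 9 1 2 3 10 4 11 5 12 13 6 0 7
Walk LF starting at row 12, prepending L[row]:
  step 1: row=12, L[12]='$', prepend. Next row=LF[12]=0
  step 2: row=0, L[0]='y', prepend. Next row=LF[0]=8
  step 3: row=8, L[8]='x', prepend. Next row=LF[8]=5
  step 4: row=5, L[5]='y', prepend. Next row=LF[5]=10
  step 5: row=10, L[10]='y', prepend. Next row=LF[10]=13
  step 6: row=13, L[13]='x', prepend. Next row=LF[13]=7
  step 7: row=7, L[7]='y', prepend. Next row=LF[7]=11
  step 8: row=11, L[11]='x', prepend. Next row=LF[11]=6
  step 9: row=6, L[6]='x', prepend. Next row=LF[6]=4
  step 10: row=4, L[4]='x', prepend. Next row=LF[4]=3
  step 11: row=3, L[3]='x', prepend. Next row=LF[3]=2
  step 12: row=2, L[2]='x', prepend. Next row=LF[2]=1
  step 13: row=1, L[1]='y', prepend. Next row=LF[1]=9
  step 14: row=9, L[9]='y', prepend. Next row=LF[9]=12
Reversed output: yyxxxxxyxyyxy$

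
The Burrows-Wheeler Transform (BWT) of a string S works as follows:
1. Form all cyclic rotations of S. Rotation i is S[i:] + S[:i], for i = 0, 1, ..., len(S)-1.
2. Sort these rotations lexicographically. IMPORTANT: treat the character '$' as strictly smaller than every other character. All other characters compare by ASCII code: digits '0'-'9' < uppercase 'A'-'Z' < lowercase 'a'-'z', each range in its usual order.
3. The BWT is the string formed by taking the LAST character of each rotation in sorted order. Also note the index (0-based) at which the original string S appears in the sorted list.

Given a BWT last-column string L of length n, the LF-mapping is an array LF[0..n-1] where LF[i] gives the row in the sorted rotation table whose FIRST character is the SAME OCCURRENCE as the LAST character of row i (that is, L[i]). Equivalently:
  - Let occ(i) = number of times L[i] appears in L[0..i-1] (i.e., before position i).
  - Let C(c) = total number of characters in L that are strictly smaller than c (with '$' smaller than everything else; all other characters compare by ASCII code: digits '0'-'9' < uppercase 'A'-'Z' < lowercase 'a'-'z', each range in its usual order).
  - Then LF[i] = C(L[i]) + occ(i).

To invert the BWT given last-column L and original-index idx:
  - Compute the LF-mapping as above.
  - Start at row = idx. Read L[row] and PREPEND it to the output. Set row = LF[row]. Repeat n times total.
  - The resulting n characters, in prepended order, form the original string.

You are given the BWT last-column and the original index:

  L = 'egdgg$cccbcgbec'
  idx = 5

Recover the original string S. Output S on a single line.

LF mapping: 9 11 8 12 13 0 3 4 5 1 6 14 2 10 7
Walk LF starting at row 5, prepending L[row]:
  step 1: row=5, L[5]='$', prepend. Next row=LF[5]=0
  step 2: row=0, L[0]='e', prepend. Next row=LF[0]=9
  step 3: row=9, L[9]='b', prepend. Next row=LF[9]=1
  step 4: row=1, L[1]='g', prepend. Next row=LF[1]=11
  step 5: row=11, L[11]='g', prepend. Next row=LF[11]=14
  step 6: row=14, L[14]='c', prepend. Next row=LF[14]=7
  step 7: row=7, L[7]='c', prepend. Next row=LF[7]=4
  step 8: row=4, L[4]='g', prepend. Next row=LF[4]=13
  step 9: row=13, L[13]='e', prepend. Next row=LF[13]=10
  step 10: row=10, L[10]='c', prepend. Next row=LF[10]=6
  step 11: row=6, L[6]='c', prepend. Next row=LF[6]=3
  step 12: row=3, L[3]='g', prepend. Next row=LF[3]=12
  step 13: row=12, L[12]='b', prepend. Next row=LF[12]=2
  step 14: row=2, L[2]='d', prepend. Next row=LF[2]=8
  step 15: row=8, L[8]='c', prepend. Next row=LF[8]=5
Reversed output: cdbgccegccggbe$

Answer: cdbgccegccggbe$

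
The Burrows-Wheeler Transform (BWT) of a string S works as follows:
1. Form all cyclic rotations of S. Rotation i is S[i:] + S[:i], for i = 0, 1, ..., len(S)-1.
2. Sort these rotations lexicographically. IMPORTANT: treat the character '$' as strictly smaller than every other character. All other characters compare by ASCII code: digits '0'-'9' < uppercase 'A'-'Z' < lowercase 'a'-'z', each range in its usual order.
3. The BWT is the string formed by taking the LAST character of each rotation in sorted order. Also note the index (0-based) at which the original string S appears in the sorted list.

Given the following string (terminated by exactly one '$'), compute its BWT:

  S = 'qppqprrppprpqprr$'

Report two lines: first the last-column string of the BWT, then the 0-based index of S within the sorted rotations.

Answer: rrqprppqq$pprrppp
9

Derivation:
All 17 rotations (rotation i = S[i:]+S[:i]):
  rot[0] = qppqprrppprpqprr$
  rot[1] = ppqprrppprpqprr$q
  rot[2] = pqprrppprpqprr$qp
  rot[3] = qprrppprpqprr$qpp
  rot[4] = prrppprpqprr$qppq
  rot[5] = rrppprpqprr$qppqp
  rot[6] = rppprpqprr$qppqpr
  rot[7] = ppprpqprr$qppqprr
  rot[8] = pprpqprr$qppqprrp
  rot[9] = prpqprr$qppqprrpp
  rot[10] = rpqprr$qppqprrppp
  rot[11] = pqprr$qppqprrpppr
  rot[12] = qprr$qppqprrppprp
  rot[13] = prr$qppqprrppprpq
  rot[14] = rr$qppqprrppprpqp
  rot[15] = r$qppqprrppprpqpr
  rot[16] = $qppqprrppprpqprr
Sorted (with $ < everything):
  sorted[0] = $qppqprrppprpqprr  (last char: 'r')
  sorted[1] = ppprpqprr$qppqprr  (last char: 'r')
  sorted[2] = ppqprrppprpqprr$q  (last char: 'q')
  sorted[3] = pprpqprr$qppqprrp  (last char: 'p')
  sorted[4] = pqprr$qppqprrpppr  (last char: 'r')
  sorted[5] = pqprrppprpqprr$qp  (last char: 'p')
  sorted[6] = prpqprr$qppqprrpp  (last char: 'p')
  sorted[7] = prr$qppqprrppprpq  (last char: 'q')
  sorted[8] = prrppprpqprr$qppq  (last char: 'q')
  sorted[9] = qppqprrppprpqprr$  (last char: '$')
  sorted[10] = qprr$qppqprrppprp  (last char: 'p')
  sorted[11] = qprrppprpqprr$qpp  (last char: 'p')
  sorted[12] = r$qppqprrppprpqpr  (last char: 'r')
  sorted[13] = rppprpqprr$qppqpr  (last char: 'r')
  sorted[14] = rpqprr$qppqprrppp  (last char: 'p')
  sorted[15] = rr$qppqprrppprpqp  (last char: 'p')
  sorted[16] = rrppprpqprr$qppqp  (last char: 'p')
Last column: rrqprppqq$pprrppp
Original string S is at sorted index 9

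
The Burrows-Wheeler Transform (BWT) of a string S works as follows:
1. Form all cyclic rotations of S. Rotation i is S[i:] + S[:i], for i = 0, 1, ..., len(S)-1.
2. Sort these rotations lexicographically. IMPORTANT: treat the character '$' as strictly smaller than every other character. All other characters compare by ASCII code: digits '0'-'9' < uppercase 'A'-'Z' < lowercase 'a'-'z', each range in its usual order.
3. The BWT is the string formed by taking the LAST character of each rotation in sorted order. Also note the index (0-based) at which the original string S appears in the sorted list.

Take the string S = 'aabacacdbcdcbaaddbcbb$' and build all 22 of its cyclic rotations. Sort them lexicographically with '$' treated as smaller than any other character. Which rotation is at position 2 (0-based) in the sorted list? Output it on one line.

All 22 rotations (rotation i = S[i:]+S[:i]):
  rot[0] = aabacacdbcdcbaaddbcbb$
  rot[1] = abacacdbcdcbaaddbcbb$a
  rot[2] = bacacdbcdcbaaddbcbb$aa
  rot[3] = acacdbcdcbaaddbcbb$aab
  rot[4] = cacdbcdcbaaddbcbb$aaba
  rot[5] = acdbcdcbaaddbcbb$aabac
  rot[6] = cdbcdcbaaddbcbb$aabaca
  rot[7] = dbcdcbaaddbcbb$aabacac
  rot[8] = bcdcbaaddbcbb$aabacacd
  rot[9] = cdcbaaddbcbb$aabacacdb
  rot[10] = dcbaaddbcbb$aabacacdbc
  rot[11] = cbaaddbcbb$aabacacdbcd
  rot[12] = baaddbcbb$aabacacdbcdc
  rot[13] = aaddbcbb$aabacacdbcdcb
  rot[14] = addbcbb$aabacacdbcdcba
  rot[15] = ddbcbb$aabacacdbcdcbaa
  rot[16] = dbcbb$aabacacdbcdcbaad
  rot[17] = bcbb$aabacacdbcdcbaadd
  rot[18] = cbb$aabacacdbcdcbaaddb
  rot[19] = bb$aabacacdbcdcbaaddbc
  rot[20] = b$aabacacdbcdcbaaddbcb
  rot[21] = $aabacacdbcdcbaaddbcbb
Sorted (with $ < everything):
  sorted[0] = $aabacacdbcdcbaaddbcbb
  sorted[1] = aabacacdbcdcbaaddbcbb$
  sorted[2] = aaddbcbb$aabacacdbcdcb
  sorted[3] = abacacdbcdcbaaddbcbb$a
  sorted[4] = acacdbcdcbaaddbcbb$aab
  sorted[5] = acdbcdcbaaddbcbb$aabac
  sorted[6] = addbcbb$aabacacdbcdcba
  sorted[7] = b$aabacacdbcdcbaaddbcb
  sorted[8] = baaddbcbb$aabacacdbcdc
  sorted[9] = bacacdbcdcbaaddbcbb$aa
  sorted[10] = bb$aabacacdbcdcbaaddbc
  sorted[11] = bcbb$aabacacdbcdcbaadd
  sorted[12] = bcdcbaaddbcbb$aabacacd
  sorted[13] = cacdbcdcbaaddbcbb$aaba
  sorted[14] = cbaaddbcbb$aabacacdbcd
  sorted[15] = cbb$aabacacdbcdcbaaddb
  sorted[16] = cdbcdcbaaddbcbb$aabaca
  sorted[17] = cdcbaaddbcbb$aabacacdb
  sorted[18] = dbcbb$aabacacdbcdcbaad
  sorted[19] = dbcdcbaaddbcbb$aabacac
  sorted[20] = dcbaaddbcbb$aabacacdbc
  sorted[21] = ddbcbb$aabacacdbcdcbaa
sorted[2] = aaddbcbb$aabacacdbcdcb

Answer: aaddbcbb$aabacacdbcdcb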